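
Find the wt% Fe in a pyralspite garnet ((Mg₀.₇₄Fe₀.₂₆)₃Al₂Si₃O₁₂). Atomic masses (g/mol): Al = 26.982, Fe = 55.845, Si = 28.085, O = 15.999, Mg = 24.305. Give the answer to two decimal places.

10.18 mass %

M((Mg₀.₇₄Fe₀.₂₆)₃Al₂Si₃O₁₂) = 427.723 g/mol.
Fe contributes 0.78 × 55.845 = 43.559 g per mole.
43.559/427.723 = 0.1018 → 10.18%.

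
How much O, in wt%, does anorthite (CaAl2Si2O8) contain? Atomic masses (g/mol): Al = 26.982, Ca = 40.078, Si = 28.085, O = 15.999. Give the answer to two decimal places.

M(CaAl2Si2O8) = 278.204 g/mol.
O contributes 8 × 15.999 = 127.992 g per mole.
127.992/278.204 = 0.4601 → 46.01%.

46.01 wt%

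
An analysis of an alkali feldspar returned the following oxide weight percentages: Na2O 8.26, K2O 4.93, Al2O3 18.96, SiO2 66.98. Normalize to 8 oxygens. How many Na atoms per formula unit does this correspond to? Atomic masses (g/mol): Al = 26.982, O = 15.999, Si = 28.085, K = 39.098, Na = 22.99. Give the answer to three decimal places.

Na2O (M=61.979): mol = 0.13327; Na = 0.26654, O = 0.13327.
K2O (M=94.195): mol = 0.05234; K = 0.10468, O = 0.05234.
Al2O3 (M=101.961): mol = 0.18595; Al = 0.37190, O = 0.55785.
SiO2 (M=60.083): mol = 1.11479; Si = 1.11479, O = 2.22958.
ΣO = 2.97304; factor = 8/ΣO = 2.69085.
Na apfu = 0.26654 × 2.69085 = 0.717.

0.717 Na apfu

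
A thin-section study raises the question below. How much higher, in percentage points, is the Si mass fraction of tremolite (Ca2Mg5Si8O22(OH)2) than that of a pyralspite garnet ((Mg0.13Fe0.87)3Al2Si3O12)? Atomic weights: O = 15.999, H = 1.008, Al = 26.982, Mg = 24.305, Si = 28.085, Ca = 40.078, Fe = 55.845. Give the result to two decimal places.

M(Ca2Mg5Si8O22(OH)2) = 812.353 g/mol, so wt% Si = 224.680/812.353 × 100 = 27.66%.
M((Mg0.13Fe0.87)3Al2Si3O12) = 485.441 g/mol, so wt% Si = 84.255/485.441 × 100 = 17.36%.
27.66 − 17.36 = 10.30 pp.

10.30 percentage points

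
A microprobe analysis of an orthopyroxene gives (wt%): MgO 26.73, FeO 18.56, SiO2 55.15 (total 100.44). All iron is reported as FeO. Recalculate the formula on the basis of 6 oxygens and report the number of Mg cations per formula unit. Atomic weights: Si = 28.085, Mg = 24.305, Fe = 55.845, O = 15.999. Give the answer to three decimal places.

MgO (M=40.304): mol = 0.66321; Mg = 0.66321, O = 0.66321.
FeO (M=71.844): mol = 0.25834; Fe = 0.25834, O = 0.25834.
SiO2 (M=60.083): mol = 0.91790; Si = 0.91790, O = 1.83580.
ΣO = 2.75735; factor = 6/ΣO = 2.17600.
Mg apfu = 0.66321 × 2.17600 = 1.443.

1.443 Mg apfu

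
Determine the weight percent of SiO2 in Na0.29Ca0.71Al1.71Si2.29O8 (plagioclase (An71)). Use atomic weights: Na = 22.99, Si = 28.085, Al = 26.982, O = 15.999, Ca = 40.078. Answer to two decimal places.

50.29 wt%

Formula mass = 273.568 g/mol.
2.29 Si → 2.2900 mol SiO2 per formula unit; M(SiO2) = 60.083, so SiO2 mass = 137.590 g.
137.590/273.568 × 100 = 50.29 wt%.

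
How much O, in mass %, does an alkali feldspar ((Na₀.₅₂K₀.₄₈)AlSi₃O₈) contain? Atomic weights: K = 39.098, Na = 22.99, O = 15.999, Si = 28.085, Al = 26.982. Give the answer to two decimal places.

47.41 mass %

Formula mass = 0.52·22.99 + 0.48·39.098 + 1·26.982 + 3·28.085 + 8·15.999 = 269.951 g/mol, of which 127.992 g is O.
So O makes up 127.992/269.951 = 0.4741 of the mass, i.e. 47.41%.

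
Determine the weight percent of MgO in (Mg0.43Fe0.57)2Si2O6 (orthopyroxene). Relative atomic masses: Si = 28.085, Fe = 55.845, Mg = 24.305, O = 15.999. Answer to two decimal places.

M((Mg0.43Fe0.57)2Si2O6) = 236.730 g/mol; M(MgO) = 40.304 g/mol.
Moles MgO per formula unit = 0.86 Mg ÷ 1 = 0.8600.
MgO fraction = (0.8600 × 40.304) / 236.730 = 34.661/236.730 = 0.1464.

14.64 wt%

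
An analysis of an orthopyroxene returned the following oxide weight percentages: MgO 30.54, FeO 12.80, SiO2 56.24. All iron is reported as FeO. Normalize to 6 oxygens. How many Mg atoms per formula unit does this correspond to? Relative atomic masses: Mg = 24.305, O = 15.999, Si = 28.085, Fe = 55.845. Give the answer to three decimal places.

1.619 Mg apfu

30.54 wt% MgO ÷ 40.304 g/mol = 0.75774 mol, giving 0.75774 Mg and 0.75774 O.
12.80 wt% FeO ÷ 71.844 g/mol = 0.17816 mol, giving 0.17816 Fe and 0.17816 O.
56.24 wt% SiO2 ÷ 60.083 g/mol = 0.93604 mol, giving 0.93604 Si and 1.87208 O.
Oxygen sums to 2.80798; scaling by 6/2.80798 = 2.13677 puts the formula on 6 O.
Mg: 0.75774 × 2.13677 = 1.619 atoms per formula unit.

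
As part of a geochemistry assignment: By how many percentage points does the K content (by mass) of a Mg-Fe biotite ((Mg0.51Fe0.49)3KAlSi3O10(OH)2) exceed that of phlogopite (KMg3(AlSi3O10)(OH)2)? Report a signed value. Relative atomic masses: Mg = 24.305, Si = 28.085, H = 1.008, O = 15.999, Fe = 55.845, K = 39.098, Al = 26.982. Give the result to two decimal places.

-0.94 percentage points

First mineral: 39.098 g K in 463.618 g formula = 8.43 wt% K.
Second mineral: 39.098 g K in 417.254 g formula = 9.37 wt% K.
8.43% − 9.37% gives a difference of -0.94 percentage points.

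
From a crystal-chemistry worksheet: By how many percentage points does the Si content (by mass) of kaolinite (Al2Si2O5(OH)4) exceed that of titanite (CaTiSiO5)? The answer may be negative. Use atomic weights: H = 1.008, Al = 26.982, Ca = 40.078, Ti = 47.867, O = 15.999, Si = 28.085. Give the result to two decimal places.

M(Al2Si2O5(OH)4) = 258.157 g/mol, so wt% Si = 56.170/258.157 × 100 = 21.76%.
M(CaTiSiO5) = 196.025 g/mol, so wt% Si = 28.085/196.025 × 100 = 14.33%.
21.76 − 14.33 = 7.43 pp.

7.43 percentage points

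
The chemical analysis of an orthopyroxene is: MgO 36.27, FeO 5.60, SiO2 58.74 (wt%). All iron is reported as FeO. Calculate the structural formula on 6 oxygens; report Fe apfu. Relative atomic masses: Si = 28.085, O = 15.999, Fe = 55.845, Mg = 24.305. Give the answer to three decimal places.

0.159 Fe apfu

MgO (M=40.304): mol = 0.89991; Mg = 0.89991, O = 0.89991.
FeO (M=71.844): mol = 0.07795; Fe = 0.07795, O = 0.07795.
SiO2 (M=60.083): mol = 0.97765; Si = 0.97765, O = 1.95530.
ΣO = 2.93316; factor = 6/ΣO = 2.04558.
Fe apfu = 0.07795 × 2.04558 = 0.159.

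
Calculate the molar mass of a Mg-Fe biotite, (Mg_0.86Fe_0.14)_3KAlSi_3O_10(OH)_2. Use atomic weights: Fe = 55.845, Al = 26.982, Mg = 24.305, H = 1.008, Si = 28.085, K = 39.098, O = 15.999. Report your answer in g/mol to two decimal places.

430.50 g/mol

The formula mass is the sum 2.58(24.305) + 0.42(55.845) + 1(39.098) + 1(26.982) + 3(28.085) + 12(15.999) + 2(1.008).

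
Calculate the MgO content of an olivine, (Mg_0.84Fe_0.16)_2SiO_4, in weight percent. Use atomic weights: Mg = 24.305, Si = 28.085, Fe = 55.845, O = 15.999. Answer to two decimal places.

44.91 wt%

Formula mass = 150.784 g/mol.
1.68 Mg → 1.6800 mol MgO per formula unit; M(MgO) = 40.304, so MgO mass = 67.711 g.
67.711/150.784 × 100 = 44.91 wt%.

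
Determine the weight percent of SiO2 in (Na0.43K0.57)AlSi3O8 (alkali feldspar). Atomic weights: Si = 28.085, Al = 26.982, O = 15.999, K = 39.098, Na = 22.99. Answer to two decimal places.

M((Na0.43K0.57)AlSi3O8) = 271.401 g/mol; M(SiO2) = 60.083 g/mol.
Moles SiO2 per formula unit = 3 Si ÷ 1 = 3.0000.
SiO2 fraction = (3.0000 × 60.083) / 271.401 = 180.249/271.401 = 0.6641.

66.41 wt%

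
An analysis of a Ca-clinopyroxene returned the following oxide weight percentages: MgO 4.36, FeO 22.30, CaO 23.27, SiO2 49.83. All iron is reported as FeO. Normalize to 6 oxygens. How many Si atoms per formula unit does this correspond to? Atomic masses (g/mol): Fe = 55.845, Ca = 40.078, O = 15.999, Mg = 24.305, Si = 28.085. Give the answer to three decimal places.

1.997 Si apfu

MgO: 4.36/40.304 = 0.10818 mol → 0.10818 mol Mg, 0.10818 mol O.
FeO: 22.30/71.844 = 0.31039 mol → 0.31039 mol Fe, 0.31039 mol O.
CaO: 23.27/56.077 = 0.41497 mol → 0.41497 mol Ca, 0.41497 mol O.
SiO2: 49.83/60.083 = 0.82935 mol → 0.82935 mol Si, 1.65870 mol O.
Total oxygen = 2.49224 mol. Normalization factor = 6/2.49224 = 2.40747.
Si per 6 O = 0.82935 × 2.40747 = 1.997.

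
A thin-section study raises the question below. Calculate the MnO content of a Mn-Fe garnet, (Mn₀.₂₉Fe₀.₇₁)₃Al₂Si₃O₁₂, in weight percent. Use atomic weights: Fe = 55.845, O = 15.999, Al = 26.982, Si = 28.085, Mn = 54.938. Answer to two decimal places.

Formula mass = 496.953 g/mol.
0.87 Mn → 0.8700 mol MnO per formula unit; M(MnO) = 70.937, so MnO mass = 61.715 g.
61.715/496.953 × 100 = 12.42 wt%.

12.42 wt%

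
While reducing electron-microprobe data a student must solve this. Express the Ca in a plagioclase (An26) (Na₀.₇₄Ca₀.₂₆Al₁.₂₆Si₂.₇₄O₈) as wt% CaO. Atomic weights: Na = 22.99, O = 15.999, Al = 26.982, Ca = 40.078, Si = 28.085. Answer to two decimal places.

M(Na₀.₇₄Ca₀.₂₆Al₁.₂₆Si₂.₇₄O₈) = 266.375 g/mol; M(CaO) = 56.077 g/mol.
Moles CaO per formula unit = 0.26 Ca ÷ 1 = 0.2600.
CaO fraction = (0.2600 × 56.077) / 266.375 = 14.580/266.375 = 0.0547.

5.47 wt%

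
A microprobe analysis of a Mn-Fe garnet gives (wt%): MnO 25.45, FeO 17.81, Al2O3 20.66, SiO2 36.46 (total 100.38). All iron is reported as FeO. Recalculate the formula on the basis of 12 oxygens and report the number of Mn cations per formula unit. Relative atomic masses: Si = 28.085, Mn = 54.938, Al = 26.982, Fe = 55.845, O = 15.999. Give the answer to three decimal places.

1.773 Mn apfu

MnO: 25.45/70.937 = 0.35877 mol → 0.35877 mol Mn, 0.35877 mol O.
FeO: 17.81/71.844 = 0.24790 mol → 0.24790 mol Fe, 0.24790 mol O.
Al2O3: 20.66/101.961 = 0.20263 mol → 0.40526 mol Al, 0.60789 mol O.
SiO2: 36.46/60.083 = 0.60683 mol → 0.60683 mol Si, 1.21366 mol O.
Total oxygen = 2.42822 mol. Normalization factor = 12/2.42822 = 4.94189.
Mn per 12 O = 0.35877 × 4.94189 = 1.773.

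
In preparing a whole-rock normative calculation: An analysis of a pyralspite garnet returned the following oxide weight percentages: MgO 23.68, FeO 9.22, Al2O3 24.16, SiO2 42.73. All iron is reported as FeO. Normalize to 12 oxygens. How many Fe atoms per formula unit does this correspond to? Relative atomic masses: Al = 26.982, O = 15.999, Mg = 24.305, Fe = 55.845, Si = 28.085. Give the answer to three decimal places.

MgO: 23.68/40.304 = 0.58753 mol → 0.58753 mol Mg, 0.58753 mol O.
FeO: 9.22/71.844 = 0.12833 mol → 0.12833 mol Fe, 0.12833 mol O.
Al2O3: 24.16/101.961 = 0.23695 mol → 0.47390 mol Al, 0.71085 mol O.
SiO2: 42.73/60.083 = 0.71118 mol → 0.71118 mol Si, 1.42236 mol O.
Total oxygen = 2.84907 mol. Normalization factor = 12/2.84907 = 4.21190.
Fe per 12 O = 0.12833 × 4.21190 = 0.541.

0.541 Fe apfu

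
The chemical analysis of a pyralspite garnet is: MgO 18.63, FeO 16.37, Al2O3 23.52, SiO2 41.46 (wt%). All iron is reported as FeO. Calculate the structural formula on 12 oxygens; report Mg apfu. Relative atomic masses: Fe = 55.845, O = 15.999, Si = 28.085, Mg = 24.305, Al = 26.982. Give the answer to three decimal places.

MgO: 18.63/40.304 = 0.46224 mol → 0.46224 mol Mg, 0.46224 mol O.
FeO: 16.37/71.844 = 0.22785 mol → 0.22785 mol Fe, 0.22785 mol O.
Al2O3: 23.52/101.961 = 0.23068 mol → 0.46136 mol Al, 0.69204 mol O.
SiO2: 41.46/60.083 = 0.69005 mol → 0.69005 mol Si, 1.38010 mol O.
Total oxygen = 2.76223 mol. Normalization factor = 12/2.76223 = 4.34432.
Mg per 12 O = 0.46224 × 4.34432 = 2.008.

2.008 Mg apfu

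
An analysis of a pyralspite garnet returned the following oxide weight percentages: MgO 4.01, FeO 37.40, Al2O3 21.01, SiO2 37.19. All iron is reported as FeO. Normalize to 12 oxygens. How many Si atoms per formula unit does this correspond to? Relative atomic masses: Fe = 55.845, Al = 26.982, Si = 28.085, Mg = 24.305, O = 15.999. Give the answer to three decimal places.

MgO: 4.01/40.304 = 0.09949 mol → 0.09949 mol Mg, 0.09949 mol O.
FeO: 37.40/71.844 = 0.52057 mol → 0.52057 mol Fe, 0.52057 mol O.
Al2O3: 21.01/101.961 = 0.20606 mol → 0.41212 mol Al, 0.61818 mol O.
SiO2: 37.19/60.083 = 0.61898 mol → 0.61898 mol Si, 1.23796 mol O.
Total oxygen = 2.47620 mol. Normalization factor = 12/2.47620 = 4.84614.
Si per 12 O = 0.61898 × 4.84614 = 3.000.

3.000 Si apfu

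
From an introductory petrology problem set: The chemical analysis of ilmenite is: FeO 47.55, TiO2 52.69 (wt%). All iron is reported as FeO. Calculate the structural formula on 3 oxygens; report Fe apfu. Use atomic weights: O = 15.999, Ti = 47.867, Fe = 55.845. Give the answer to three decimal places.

47.55 wt% FeO ÷ 71.844 g/mol = 0.66185 mol, giving 0.66185 Fe and 0.66185 O.
52.69 wt% TiO2 ÷ 79.865 g/mol = 0.65974 mol, giving 0.65974 Ti and 1.31948 O.
Oxygen sums to 1.98133; scaling by 3/1.98133 = 1.51413 puts the formula on 3 O.
Fe: 0.66185 × 1.51413 = 1.002 atoms per formula unit.

1.002 Fe apfu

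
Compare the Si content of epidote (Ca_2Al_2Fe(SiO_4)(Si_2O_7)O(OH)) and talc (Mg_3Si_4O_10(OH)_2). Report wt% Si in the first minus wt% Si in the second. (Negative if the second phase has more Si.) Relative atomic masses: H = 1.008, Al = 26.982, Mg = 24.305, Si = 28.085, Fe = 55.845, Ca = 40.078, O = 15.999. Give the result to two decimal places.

-12.18 percentage points

Si in Ca_2Al_2Fe(SiO_4)(Si_2O_7)O(OH): molar mass 483.215 g/mol; 3×28.085 = 84.255 g → 17.44 wt%.
Si in Mg_3Si_4O_10(OH)_2: molar mass 379.259 g/mol; 4×28.085 = 112.340 g → 29.62 wt%.
Difference = 17.44 − 29.62 = -12.18 percentage points.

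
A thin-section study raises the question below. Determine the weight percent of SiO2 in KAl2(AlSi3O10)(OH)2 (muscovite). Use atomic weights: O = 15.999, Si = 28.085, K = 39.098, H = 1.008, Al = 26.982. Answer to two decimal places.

M(KAl2(AlSi3O10)(OH)2) = 398.303 g/mol; M(SiO2) = 60.083 g/mol.
Moles SiO2 per formula unit = 3 Si ÷ 1 = 3.0000.
SiO2 fraction = (3.0000 × 60.083) / 398.303 = 180.249/398.303 = 0.4525.

45.25 wt%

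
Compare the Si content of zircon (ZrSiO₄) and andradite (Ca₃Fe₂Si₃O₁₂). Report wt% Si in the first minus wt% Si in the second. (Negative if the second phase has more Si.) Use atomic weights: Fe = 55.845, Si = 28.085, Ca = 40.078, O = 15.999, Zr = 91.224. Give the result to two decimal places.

M(ZrSiO₄) = 183.305 g/mol, so wt% Si = 28.085/183.305 × 100 = 15.32%.
M(Ca₃Fe₂Si₃O₁₂) = 508.167 g/mol, so wt% Si = 84.255/508.167 × 100 = 16.58%.
15.32 − 16.58 = -1.26 pp.

-1.26 percentage points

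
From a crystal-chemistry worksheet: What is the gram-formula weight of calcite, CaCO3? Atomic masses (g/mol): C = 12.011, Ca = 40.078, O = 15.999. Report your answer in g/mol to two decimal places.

100.09 g/mol

M = 1*40.078 + 1*12.011 + 3*15.999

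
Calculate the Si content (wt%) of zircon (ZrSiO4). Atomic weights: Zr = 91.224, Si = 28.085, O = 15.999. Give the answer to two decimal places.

M(ZrSiO4) = 183.305 g/mol.
Si contributes 1 × 28.085 = 28.085 g per mole.
28.085/183.305 = 0.1532 → 15.32%.

15.32 wt%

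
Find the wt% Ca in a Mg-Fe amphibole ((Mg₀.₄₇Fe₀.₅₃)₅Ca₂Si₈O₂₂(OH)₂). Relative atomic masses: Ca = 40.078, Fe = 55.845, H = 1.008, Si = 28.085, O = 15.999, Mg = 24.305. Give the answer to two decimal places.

8.95 mass %

Molar mass of (Mg₀.₄₇Fe₀.₅₃)₅Ca₂Si₈O₂₂(OH)₂: 2.35·24.305 + 2.65·55.845 + 2·40.078 + 8·28.085 + 24·15.999 + 2·1.008 = 895.934 g/mol.
Mass of Ca per formula unit: 2 × 40.078 = 80.156 g.
Weight fraction Ca = 80.156 / 895.934 = 0.0895.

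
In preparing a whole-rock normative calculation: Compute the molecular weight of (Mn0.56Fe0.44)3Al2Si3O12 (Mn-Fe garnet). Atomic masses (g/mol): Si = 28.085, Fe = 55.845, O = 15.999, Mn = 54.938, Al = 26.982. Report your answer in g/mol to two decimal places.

496.22 g/mol

Mn: 1.68 × 54.938 = 92.2958
Fe: 1.32 × 55.845 = 73.7154
Al: 2 × 26.982 = 53.9640
Si: 3 × 28.085 = 84.2550
O: 12 × 15.999 = 191.9880
Summing the contributions gives the formula mass.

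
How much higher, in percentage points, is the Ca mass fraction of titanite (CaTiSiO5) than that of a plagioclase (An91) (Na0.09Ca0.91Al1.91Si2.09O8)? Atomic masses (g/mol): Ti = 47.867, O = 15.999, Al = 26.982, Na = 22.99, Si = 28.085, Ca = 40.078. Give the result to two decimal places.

7.27 percentage points

First mineral: 40.078 g Ca in 196.025 g formula = 20.45 wt% Ca.
Second mineral: 36.471 g Ca in 276.765 g formula = 13.18 wt% Ca.
20.45% − 13.18% gives a difference of 7.27 percentage points.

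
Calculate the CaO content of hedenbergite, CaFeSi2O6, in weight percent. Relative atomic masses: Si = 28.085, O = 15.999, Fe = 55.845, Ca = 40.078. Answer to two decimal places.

Molar mass of CaFeSi2O6 = 1*40.078 + 1*55.845 + 2*28.085 + 6*15.999 = 248.087 g/mol.
Each formula unit contains 1 Ca, equivalent to 1/1 = 1.0000 mol CaO.
M(CaO) = 1×40.078 + 1×15.999 = 56.077 g/mol.
Mass of CaO per formula unit = 1.0000 × 56.077 = 56.077 g.
CaO wt% = 56.077 / 248.087 × 100 = 22.60%.

22.60 wt%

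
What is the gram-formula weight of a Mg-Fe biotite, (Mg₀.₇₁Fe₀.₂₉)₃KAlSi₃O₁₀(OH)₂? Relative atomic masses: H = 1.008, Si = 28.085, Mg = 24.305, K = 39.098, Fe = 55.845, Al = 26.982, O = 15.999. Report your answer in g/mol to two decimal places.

444.69 g/mol

The formula mass is the sum 2.13·24.305 + 0.87·55.845 + 1·39.098 + 1·26.982 + 3·28.085 + 12·15.999 + 2·1.008.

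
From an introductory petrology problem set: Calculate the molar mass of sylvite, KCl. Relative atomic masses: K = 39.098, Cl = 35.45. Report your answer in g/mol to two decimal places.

M = 1(39.098) + 1(35.45)

74.55 g/mol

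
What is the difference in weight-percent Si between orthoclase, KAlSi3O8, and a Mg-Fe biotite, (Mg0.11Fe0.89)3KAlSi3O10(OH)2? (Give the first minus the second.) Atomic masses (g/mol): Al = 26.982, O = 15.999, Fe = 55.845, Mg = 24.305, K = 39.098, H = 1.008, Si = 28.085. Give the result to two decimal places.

13.47 percentage points

M(KAlSi3O8) = 278.327 g/mol, so wt% Si = 84.255/278.327 × 100 = 30.27%.
M((Mg0.11Fe0.89)3KAlSi3O10(OH)2) = 501.466 g/mol, so wt% Si = 84.255/501.466 × 100 = 16.80%.
30.27 − 16.80 = 13.47 pp.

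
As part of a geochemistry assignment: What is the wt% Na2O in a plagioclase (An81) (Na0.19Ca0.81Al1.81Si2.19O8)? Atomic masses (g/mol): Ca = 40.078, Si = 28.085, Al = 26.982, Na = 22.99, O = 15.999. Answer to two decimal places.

Molar mass of Na0.19Ca0.81Al1.81Si2.19O8 = 0.19×22.99 + 0.81×40.078 + 1.81×26.982 + 2.19×28.085 + 8×15.999 = 275.167 g/mol.
Each formula unit contains 0.19 Na, equivalent to 0.19/2 = 0.0950 mol Na2O.
M(Na2O) = 2×22.99 + 1×15.999 = 61.979 g/mol.
Mass of Na2O per formula unit = 0.0950 × 61.979 = 5.888 g.
Na2O wt% = 5.888 / 275.167 × 100 = 2.14%.

2.14 wt%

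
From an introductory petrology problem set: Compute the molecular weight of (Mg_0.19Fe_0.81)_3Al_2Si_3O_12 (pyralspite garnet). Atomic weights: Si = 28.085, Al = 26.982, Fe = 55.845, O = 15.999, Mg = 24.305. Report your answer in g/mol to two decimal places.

The formula mass is the sum 0.57×24.305 + 2.43×55.845 + 2×26.982 + 3×28.085 + 12×15.999.

479.76 g/mol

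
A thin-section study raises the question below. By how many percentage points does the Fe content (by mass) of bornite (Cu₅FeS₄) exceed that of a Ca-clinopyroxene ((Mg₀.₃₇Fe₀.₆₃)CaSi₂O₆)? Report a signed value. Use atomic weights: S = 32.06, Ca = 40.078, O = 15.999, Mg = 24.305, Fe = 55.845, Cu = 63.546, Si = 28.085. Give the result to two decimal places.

-3.75 percentage points

Fe in Cu₅FeS₄: molar mass 501.815 g/mol; 1×55.845 = 55.845 g → 11.13 wt%.
Fe in (Mg₀.₃₇Fe₀.₆₃)CaSi₂O₆: molar mass 236.417 g/mol; 0.63×55.845 = 35.182 g → 14.88 wt%.
Difference = 11.13 − 14.88 = -3.75 percentage points.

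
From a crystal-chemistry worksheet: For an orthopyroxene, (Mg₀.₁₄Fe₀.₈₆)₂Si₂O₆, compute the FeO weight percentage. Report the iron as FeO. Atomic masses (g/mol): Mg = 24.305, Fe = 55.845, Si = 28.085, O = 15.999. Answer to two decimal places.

Formula mass = 255.023 g/mol.
1.72 Fe → 1.7200 mol FeO per formula unit; M(FeO) = 71.844, so FeO mass = 123.572 g.
123.572/255.023 × 100 = 48.46 wt%.

48.46 wt%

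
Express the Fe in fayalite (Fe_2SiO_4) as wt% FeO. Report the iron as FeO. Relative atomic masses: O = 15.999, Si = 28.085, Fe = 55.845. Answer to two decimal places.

70.51 wt%

M(Fe_2SiO_4) = 203.771 g/mol; M(FeO) = 71.844 g/mol.
Moles FeO per formula unit = 2 Fe ÷ 1 = 2.0000.
FeO fraction = (2.0000 × 71.844) / 203.771 = 143.688/203.771 = 0.7051.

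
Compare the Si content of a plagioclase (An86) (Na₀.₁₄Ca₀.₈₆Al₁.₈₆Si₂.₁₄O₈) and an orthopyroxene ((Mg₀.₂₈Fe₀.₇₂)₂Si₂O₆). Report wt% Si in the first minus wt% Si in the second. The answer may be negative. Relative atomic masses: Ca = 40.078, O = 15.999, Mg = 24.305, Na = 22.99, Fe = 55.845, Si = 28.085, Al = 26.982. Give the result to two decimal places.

Si in Na₀.₁₄Ca₀.₈₆Al₁.₈₆Si₂.₁₄O₈: molar mass 275.966 g/mol; 2.14×28.085 = 60.102 g → 21.78 wt%.
Si in (Mg₀.₂₈Fe₀.₇₂)₂Si₂O₆: molar mass 246.192 g/mol; 2×28.085 = 56.170 g → 22.82 wt%.
Difference = 21.78 − 22.82 = -1.04 percentage points.

-1.04 percentage points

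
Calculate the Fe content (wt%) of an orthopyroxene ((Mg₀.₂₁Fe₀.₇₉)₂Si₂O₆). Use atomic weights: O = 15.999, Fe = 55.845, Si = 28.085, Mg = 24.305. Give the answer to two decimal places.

35.21 wt%

Molar mass of (Mg₀.₂₁Fe₀.₇₉)₂Si₂O₆: 0.42×24.305 + 1.58×55.845 + 2×28.085 + 6×15.999 = 250.607 g/mol.
Mass of Fe per formula unit: 1.58 × 55.845 = 88.235 g.
Weight fraction Fe = 88.235 / 250.607 = 0.3521.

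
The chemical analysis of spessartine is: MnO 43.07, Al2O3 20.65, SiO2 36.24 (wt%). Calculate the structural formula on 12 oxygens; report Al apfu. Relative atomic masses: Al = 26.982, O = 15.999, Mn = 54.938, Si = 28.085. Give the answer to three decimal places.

43.07 wt% MnO ÷ 70.937 g/mol = 0.60716 mol, giving 0.60716 Mn and 0.60716 O.
20.65 wt% Al2O3 ÷ 101.961 g/mol = 0.20253 mol, giving 0.40506 Al and 0.60759 O.
36.24 wt% SiO2 ÷ 60.083 g/mol = 0.60317 mol, giving 0.60317 Si and 1.20634 O.
Oxygen sums to 2.42109; scaling by 12/2.42109 = 4.95645 puts the formula on 12 O.
Al: 0.40506 × 4.95645 = 2.008 atoms per formula unit.

2.008 Al apfu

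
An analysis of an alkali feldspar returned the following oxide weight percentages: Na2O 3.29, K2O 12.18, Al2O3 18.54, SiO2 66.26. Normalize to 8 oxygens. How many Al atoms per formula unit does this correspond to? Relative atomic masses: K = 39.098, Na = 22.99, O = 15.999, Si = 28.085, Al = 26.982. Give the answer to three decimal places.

3.29 wt% Na2O ÷ 61.979 g/mol = 0.05308 mol, giving 0.10616 Na and 0.05308 O.
12.18 wt% K2O ÷ 94.195 g/mol = 0.12931 mol, giving 0.25862 K and 0.12931 O.
18.54 wt% Al2O3 ÷ 101.961 g/mol = 0.18183 mol, giving 0.36366 Al and 0.54549 O.
66.26 wt% SiO2 ÷ 60.083 g/mol = 1.10281 mol, giving 1.10281 Si and 2.20562 O.
Oxygen sums to 2.93350; scaling by 8/2.93350 = 2.72712 puts the formula on 8 O.
Al: 0.36366 × 2.72712 = 0.992 atoms per formula unit.

0.992 Al apfu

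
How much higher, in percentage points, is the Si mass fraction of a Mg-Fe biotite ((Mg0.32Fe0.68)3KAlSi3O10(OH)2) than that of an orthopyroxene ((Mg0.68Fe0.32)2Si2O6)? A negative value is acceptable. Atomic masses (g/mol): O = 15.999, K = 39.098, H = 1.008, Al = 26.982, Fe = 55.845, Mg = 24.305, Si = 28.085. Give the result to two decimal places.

-7.93 percentage points

First mineral: 84.255 g Si in 481.596 g formula = 17.49 wt% Si.
Second mineral: 56.170 g Si in 220.960 g formula = 25.42 wt% Si.
17.49% − 25.42% gives a difference of -7.93 percentage points.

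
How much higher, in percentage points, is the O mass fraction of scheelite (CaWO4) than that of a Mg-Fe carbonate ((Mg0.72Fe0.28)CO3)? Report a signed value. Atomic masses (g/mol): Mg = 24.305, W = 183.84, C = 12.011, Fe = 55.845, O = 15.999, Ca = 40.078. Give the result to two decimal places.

-29.30 percentage points

M(CaWO4) = 287.914 g/mol, so wt% O = 63.996/287.914 × 100 = 22.23%.
M((Mg0.72Fe0.28)CO3) = 93.144 g/mol, so wt% O = 47.997/93.144 × 100 = 51.53%.
22.23 − 51.53 = -29.30 pp.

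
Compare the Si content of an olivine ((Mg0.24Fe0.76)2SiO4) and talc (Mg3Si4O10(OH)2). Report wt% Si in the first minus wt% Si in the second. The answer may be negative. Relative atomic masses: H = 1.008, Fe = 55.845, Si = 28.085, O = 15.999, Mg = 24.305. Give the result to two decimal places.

-14.73 percentage points

First mineral: 28.085 g Si in 188.632 g formula = 14.89 wt% Si.
Second mineral: 112.340 g Si in 379.259 g formula = 29.62 wt% Si.
14.89% − 29.62% gives a difference of -14.73 percentage points.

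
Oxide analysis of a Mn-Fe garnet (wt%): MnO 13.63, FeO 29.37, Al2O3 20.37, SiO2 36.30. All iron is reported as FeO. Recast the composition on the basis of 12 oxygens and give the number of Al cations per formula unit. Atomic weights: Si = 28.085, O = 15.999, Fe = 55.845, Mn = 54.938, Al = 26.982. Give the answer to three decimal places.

1.991 Al apfu

MnO: 13.63/70.937 = 0.19214 mol → 0.19214 mol Mn, 0.19214 mol O.
FeO: 29.37/71.844 = 0.40880 mol → 0.40880 mol Fe, 0.40880 mol O.
Al2O3: 20.37/101.961 = 0.19978 mol → 0.39956 mol Al, 0.59934 mol O.
SiO2: 36.30/60.083 = 0.60416 mol → 0.60416 mol Si, 1.20832 mol O.
Total oxygen = 2.40860 mol. Normalization factor = 12/2.40860 = 4.98215.
Al per 12 O = 0.39956 × 4.98215 = 1.991.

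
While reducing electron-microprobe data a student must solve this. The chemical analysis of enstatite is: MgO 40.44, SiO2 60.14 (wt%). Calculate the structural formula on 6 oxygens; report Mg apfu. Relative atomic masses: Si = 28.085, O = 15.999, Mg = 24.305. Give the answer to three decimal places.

2.003 Mg apfu

40.44 wt% MgO ÷ 40.304 g/mol = 1.00337 mol, giving 1.00337 Mg and 1.00337 O.
60.14 wt% SiO2 ÷ 60.083 g/mol = 1.00095 mol, giving 1.00095 Si and 2.00190 O.
Oxygen sums to 3.00527; scaling by 6/3.00527 = 1.99649 puts the formula on 6 O.
Mg: 1.00337 × 1.99649 = 2.003 atoms per formula unit.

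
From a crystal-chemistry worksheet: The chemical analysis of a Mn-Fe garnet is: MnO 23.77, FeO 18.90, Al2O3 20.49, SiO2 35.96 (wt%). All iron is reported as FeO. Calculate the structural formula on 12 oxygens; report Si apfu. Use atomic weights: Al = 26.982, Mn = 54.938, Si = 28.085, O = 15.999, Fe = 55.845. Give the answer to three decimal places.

2.995 Si apfu

23.77 wt% MnO ÷ 70.937 g/mol = 0.33509 mol, giving 0.33509 Mn and 0.33509 O.
18.90 wt% FeO ÷ 71.844 g/mol = 0.26307 mol, giving 0.26307 Fe and 0.26307 O.
20.49 wt% Al2O3 ÷ 101.961 g/mol = 0.20096 mol, giving 0.40192 Al and 0.60288 O.
35.96 wt% SiO2 ÷ 60.083 g/mol = 0.59851 mol, giving 0.59851 Si and 1.19702 O.
Oxygen sums to 2.39806; scaling by 12/2.39806 = 5.00404 puts the formula on 12 O.
Si: 0.59851 × 5.00404 = 2.995 atoms per formula unit.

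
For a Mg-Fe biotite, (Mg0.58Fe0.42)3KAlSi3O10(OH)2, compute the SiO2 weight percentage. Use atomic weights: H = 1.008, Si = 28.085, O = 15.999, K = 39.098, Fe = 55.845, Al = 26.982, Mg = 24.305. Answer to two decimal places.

M((Mg0.58Fe0.42)3KAlSi3O10(OH)2) = 456.994 g/mol; M(SiO2) = 60.083 g/mol.
Moles SiO2 per formula unit = 3 Si ÷ 1 = 3.0000.
SiO2 fraction = (3.0000 × 60.083) / 456.994 = 180.249/456.994 = 0.3944.

39.44 wt%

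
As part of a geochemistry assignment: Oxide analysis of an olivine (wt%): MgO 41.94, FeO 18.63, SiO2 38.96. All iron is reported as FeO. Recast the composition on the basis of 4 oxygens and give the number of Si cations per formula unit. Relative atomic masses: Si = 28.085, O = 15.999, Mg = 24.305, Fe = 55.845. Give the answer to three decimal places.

MgO: 41.94/40.304 = 1.04059 mol → 1.04059 mol Mg, 1.04059 mol O.
FeO: 18.63/71.844 = 0.25931 mol → 0.25931 mol Fe, 0.25931 mol O.
SiO2: 38.96/60.083 = 0.64844 mol → 0.64844 mol Si, 1.29688 mol O.
Total oxygen = 2.59678 mol. Normalization factor = 4/2.59678 = 1.54037.
Si per 4 O = 0.64844 × 1.54037 = 0.999.

0.999 Si apfu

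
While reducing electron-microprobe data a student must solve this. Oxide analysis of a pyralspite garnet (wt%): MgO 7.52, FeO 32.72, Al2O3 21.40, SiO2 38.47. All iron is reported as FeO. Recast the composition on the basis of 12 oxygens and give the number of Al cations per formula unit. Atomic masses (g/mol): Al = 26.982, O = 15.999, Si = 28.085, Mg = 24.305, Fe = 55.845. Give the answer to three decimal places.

MgO (M=40.304): mol = 0.18658; Mg = 0.18658, O = 0.18658.
FeO (M=71.844): mol = 0.45543; Fe = 0.45543, O = 0.45543.
Al2O3 (M=101.961): mol = 0.20988; Al = 0.41976, O = 0.62964.
SiO2 (M=60.083): mol = 0.64028; Si = 0.64028, O = 1.28056.
ΣO = 2.55221; factor = 12/ΣO = 4.70181.
Al apfu = 0.41976 × 4.70181 = 1.974.

1.974 Al apfu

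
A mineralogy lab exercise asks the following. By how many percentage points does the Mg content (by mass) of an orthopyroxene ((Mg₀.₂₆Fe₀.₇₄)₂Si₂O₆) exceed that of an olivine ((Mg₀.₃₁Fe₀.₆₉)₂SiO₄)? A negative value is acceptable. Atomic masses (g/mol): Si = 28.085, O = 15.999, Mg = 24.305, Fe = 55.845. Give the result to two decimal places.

-3.07 percentage points

Mg in (Mg₀.₂₆Fe₀.₇₄)₂Si₂O₆: molar mass 247.453 g/mol; 0.52×24.305 = 12.639 g → 5.11 wt%.
Mg in (Mg₀.₃₁Fe₀.₆₉)₂SiO₄: molar mass 184.216 g/mol; 0.62×24.305 = 15.069 g → 8.18 wt%.
Difference = 5.11 − 8.18 = -3.07 percentage points.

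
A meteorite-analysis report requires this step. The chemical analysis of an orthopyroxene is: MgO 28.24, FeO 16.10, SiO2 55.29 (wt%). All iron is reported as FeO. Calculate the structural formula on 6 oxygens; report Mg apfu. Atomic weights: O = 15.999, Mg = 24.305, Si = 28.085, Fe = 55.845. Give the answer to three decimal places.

1.520 Mg apfu

28.24 wt% MgO ÷ 40.304 g/mol = 0.70067 mol, giving 0.70067 Mg and 0.70067 O.
16.10 wt% FeO ÷ 71.844 g/mol = 0.22410 mol, giving 0.22410 Fe and 0.22410 O.
55.29 wt% SiO2 ÷ 60.083 g/mol = 0.92023 mol, giving 0.92023 Si and 1.84046 O.
Oxygen sums to 2.76523; scaling by 6/2.76523 = 2.16980 puts the formula on 6 O.
Mg: 0.70067 × 2.16980 = 1.520 atoms per formula unit.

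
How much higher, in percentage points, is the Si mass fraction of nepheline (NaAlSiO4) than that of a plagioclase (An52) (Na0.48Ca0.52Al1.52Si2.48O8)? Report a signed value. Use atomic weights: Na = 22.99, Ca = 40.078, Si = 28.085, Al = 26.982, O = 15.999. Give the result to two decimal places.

First mineral: 28.085 g Si in 142.053 g formula = 19.77 wt% Si.
Second mineral: 69.651 g Si in 270.531 g formula = 25.75 wt% Si.
19.77% − 25.75% gives a difference of -5.98 percentage points.

-5.98 percentage points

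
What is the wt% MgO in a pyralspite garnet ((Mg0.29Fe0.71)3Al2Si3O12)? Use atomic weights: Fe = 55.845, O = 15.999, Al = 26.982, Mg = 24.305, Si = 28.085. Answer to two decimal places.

Molar mass of (Mg0.29Fe0.71)3Al2Si3O12 = 0.87*24.305 + 2.13*55.845 + 2*26.982 + 3*28.085 + 12*15.999 = 470.302 g/mol.
Each formula unit contains 0.87 Mg, equivalent to 0.87/1 = 0.8700 mol MgO.
M(MgO) = 1×24.305 + 1×15.999 = 40.304 g/mol.
Mass of MgO per formula unit = 0.8700 × 40.304 = 35.064 g.
MgO wt% = 35.064 / 470.302 × 100 = 7.46%.

7.46 wt%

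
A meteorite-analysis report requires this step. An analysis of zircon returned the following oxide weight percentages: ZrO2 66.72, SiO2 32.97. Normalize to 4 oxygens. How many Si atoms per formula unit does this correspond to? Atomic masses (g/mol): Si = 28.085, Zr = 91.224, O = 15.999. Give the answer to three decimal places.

66.72 wt% ZrO2 ÷ 123.222 g/mol = 0.54146 mol, giving 0.54146 Zr and 1.08292 O.
32.97 wt% SiO2 ÷ 60.083 g/mol = 0.54874 mol, giving 0.54874 Si and 1.09748 O.
Oxygen sums to 2.18040; scaling by 4/2.18040 = 1.83453 puts the formula on 4 O.
Si: 0.54874 × 1.83453 = 1.007 atoms per formula unit.

1.007 Si apfu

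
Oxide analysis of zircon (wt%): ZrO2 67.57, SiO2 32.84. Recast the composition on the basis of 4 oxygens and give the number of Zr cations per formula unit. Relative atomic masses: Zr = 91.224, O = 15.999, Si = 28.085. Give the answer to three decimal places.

ZrO2: 67.57/123.222 = 0.54836 mol → 0.54836 mol Zr, 1.09672 mol O.
SiO2: 32.84/60.083 = 0.54658 mol → 0.54658 mol Si, 1.09316 mol O.
Total oxygen = 2.18988 mol. Normalization factor = 4/2.18988 = 1.82658.
Zr per 4 O = 0.54836 × 1.82658 = 1.002.

1.002 Zr apfu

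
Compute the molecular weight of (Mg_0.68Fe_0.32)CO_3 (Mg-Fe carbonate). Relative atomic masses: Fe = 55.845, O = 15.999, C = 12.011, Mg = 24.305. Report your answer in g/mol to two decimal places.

94.41 g/mol

M = 0.68·24.305 + 0.32·55.845 + 1·12.011 + 3·15.999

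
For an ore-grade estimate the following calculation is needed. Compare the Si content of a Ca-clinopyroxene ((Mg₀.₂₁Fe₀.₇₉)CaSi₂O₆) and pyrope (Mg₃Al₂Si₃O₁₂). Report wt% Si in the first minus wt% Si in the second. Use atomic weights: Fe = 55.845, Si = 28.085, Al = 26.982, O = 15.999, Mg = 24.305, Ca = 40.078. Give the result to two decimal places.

2.36 percentage points

Si in (Mg₀.₂₁Fe₀.₇₉)CaSi₂O₆: molar mass 241.464 g/mol; 2×28.085 = 56.170 g → 23.26 wt%.
Si in Mg₃Al₂Si₃O₁₂: molar mass 403.122 g/mol; 3×28.085 = 84.255 g → 20.90 wt%.
Difference = 23.26 − 20.90 = 2.36 percentage points.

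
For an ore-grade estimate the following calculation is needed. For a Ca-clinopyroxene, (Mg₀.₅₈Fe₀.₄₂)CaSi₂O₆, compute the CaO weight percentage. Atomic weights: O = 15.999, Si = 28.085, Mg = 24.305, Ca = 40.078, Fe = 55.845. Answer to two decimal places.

24.40 wt%

M((Mg₀.₅₈Fe₀.₄₂)CaSi₂O₆) = 229.794 g/mol; M(CaO) = 56.077 g/mol.
Moles CaO per formula unit = 1 Ca ÷ 1 = 1.0000.
CaO fraction = (1.0000 × 56.077) / 229.794 = 56.077/229.794 = 0.2440.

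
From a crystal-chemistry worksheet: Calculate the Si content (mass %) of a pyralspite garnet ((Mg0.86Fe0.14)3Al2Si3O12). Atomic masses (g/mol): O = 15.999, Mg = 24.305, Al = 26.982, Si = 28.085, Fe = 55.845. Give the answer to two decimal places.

M((Mg0.86Fe0.14)3Al2Si3O12) = 416.369 g/mol.
Si contributes 3 × 28.085 = 84.255 g per mole.
84.255/416.369 = 0.2024 → 20.24%.

20.24 mass %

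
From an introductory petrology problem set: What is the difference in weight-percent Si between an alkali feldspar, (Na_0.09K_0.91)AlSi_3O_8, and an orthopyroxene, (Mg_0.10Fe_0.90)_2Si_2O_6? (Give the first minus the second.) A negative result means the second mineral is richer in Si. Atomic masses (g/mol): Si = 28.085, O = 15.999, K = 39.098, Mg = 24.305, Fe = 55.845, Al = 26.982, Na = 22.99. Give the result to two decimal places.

M((Na_0.09K_0.91)AlSi_3O_8) = 276.877 g/mol, so wt% Si = 84.255/276.877 × 100 = 30.43%.
M((Mg_0.10Fe_0.90)_2Si_2O_6) = 257.546 g/mol, so wt% Si = 56.170/257.546 × 100 = 21.81%.
30.43 − 21.81 = 8.62 pp.

8.62 percentage points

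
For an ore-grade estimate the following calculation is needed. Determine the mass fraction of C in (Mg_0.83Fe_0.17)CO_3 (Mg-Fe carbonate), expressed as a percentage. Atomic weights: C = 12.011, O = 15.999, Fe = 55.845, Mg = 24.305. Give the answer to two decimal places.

13.39 wt%

Formula mass = 0.83×24.305 + 0.17×55.845 + 1×12.011 + 3×15.999 = 89.675 g/mol, of which 12.011 g is C.
So C makes up 12.011/89.675 = 0.1339 of the mass, i.e. 13.39%.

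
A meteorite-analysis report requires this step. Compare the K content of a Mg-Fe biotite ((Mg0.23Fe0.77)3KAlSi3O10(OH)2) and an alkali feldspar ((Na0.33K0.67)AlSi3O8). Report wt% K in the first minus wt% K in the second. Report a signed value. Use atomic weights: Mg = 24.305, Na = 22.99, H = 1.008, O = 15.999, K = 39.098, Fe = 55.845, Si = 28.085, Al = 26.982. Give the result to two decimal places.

-1.62 percentage points

M((Mg0.23Fe0.77)3KAlSi3O10(OH)2) = 490.111 g/mol, so wt% K = 39.098/490.111 × 100 = 7.98%.
M((Na0.33K0.67)AlSi3O8) = 273.011 g/mol, so wt% K = 26.196/273.011 × 100 = 9.60%.
7.98 − 9.60 = -1.62 pp.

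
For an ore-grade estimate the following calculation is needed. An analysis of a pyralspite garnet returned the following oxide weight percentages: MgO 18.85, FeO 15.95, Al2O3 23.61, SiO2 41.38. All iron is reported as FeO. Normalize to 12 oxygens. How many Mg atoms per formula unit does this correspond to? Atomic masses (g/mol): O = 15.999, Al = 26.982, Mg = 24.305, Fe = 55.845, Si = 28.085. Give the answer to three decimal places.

2.032 Mg apfu

MgO: 18.85/40.304 = 0.46770 mol → 0.46770 mol Mg, 0.46770 mol O.
FeO: 15.95/71.844 = 0.22201 mol → 0.22201 mol Fe, 0.22201 mol O.
Al2O3: 23.61/101.961 = 0.23156 mol → 0.46312 mol Al, 0.69468 mol O.
SiO2: 41.38/60.083 = 0.68871 mol → 0.68871 mol Si, 1.37742 mol O.
Total oxygen = 2.76181 mol. Normalization factor = 12/2.76181 = 4.34498.
Mg per 12 O = 0.46770 × 4.34498 = 2.032.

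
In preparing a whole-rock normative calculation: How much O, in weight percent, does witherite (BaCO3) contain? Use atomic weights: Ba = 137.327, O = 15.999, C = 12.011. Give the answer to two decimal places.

24.32 weight percent

Formula mass = 1·137.327 + 1·12.011 + 3·15.999 = 197.335 g/mol, of which 47.997 g is O.
So O makes up 47.997/197.335 = 0.2432 of the mass, i.e. 24.32%.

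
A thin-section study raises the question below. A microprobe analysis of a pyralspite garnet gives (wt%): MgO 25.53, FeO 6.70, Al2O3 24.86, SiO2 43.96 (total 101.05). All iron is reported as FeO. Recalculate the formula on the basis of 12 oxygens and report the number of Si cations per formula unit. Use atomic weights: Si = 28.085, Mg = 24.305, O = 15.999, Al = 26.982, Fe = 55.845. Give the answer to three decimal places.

3.005 Si apfu

25.53 wt% MgO ÷ 40.304 g/mol = 0.63344 mol, giving 0.63344 Mg and 0.63344 O.
6.70 wt% FeO ÷ 71.844 g/mol = 0.09326 mol, giving 0.09326 Fe and 0.09326 O.
24.86 wt% Al2O3 ÷ 101.961 g/mol = 0.24382 mol, giving 0.48764 Al and 0.73146 O.
43.96 wt% SiO2 ÷ 60.083 g/mol = 0.73165 mol, giving 0.73165 Si and 1.46330 O.
Oxygen sums to 2.92146; scaling by 12/2.92146 = 4.10754 puts the formula on 12 O.
Si: 0.73165 × 4.10754 = 3.005 atoms per formula unit.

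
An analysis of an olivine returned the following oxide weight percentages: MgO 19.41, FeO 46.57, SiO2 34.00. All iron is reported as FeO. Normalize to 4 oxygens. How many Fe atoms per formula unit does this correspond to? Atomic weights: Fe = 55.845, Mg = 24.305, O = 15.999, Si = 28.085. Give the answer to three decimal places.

1.146 Fe apfu

MgO (M=40.304): mol = 0.48159; Mg = 0.48159, O = 0.48159.
FeO (M=71.844): mol = 0.64821; Fe = 0.64821, O = 0.64821.
SiO2 (M=60.083): mol = 0.56588; Si = 0.56588, O = 1.13176.
ΣO = 2.26156; factor = 4/ΣO = 1.76869.
Fe apfu = 0.64821 × 1.76869 = 1.146.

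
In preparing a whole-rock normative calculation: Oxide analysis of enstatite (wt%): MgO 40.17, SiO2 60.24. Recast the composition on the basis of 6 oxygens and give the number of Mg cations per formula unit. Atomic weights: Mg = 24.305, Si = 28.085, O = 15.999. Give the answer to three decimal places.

1.992 Mg apfu

MgO (M=40.304): mol = 0.99668; Mg = 0.99668, O = 0.99668.
SiO2 (M=60.083): mol = 1.00261; Si = 1.00261, O = 2.00522.
ΣO = 3.00190; factor = 6/ΣO = 1.99873.
Mg apfu = 0.99668 × 1.99873 = 1.992.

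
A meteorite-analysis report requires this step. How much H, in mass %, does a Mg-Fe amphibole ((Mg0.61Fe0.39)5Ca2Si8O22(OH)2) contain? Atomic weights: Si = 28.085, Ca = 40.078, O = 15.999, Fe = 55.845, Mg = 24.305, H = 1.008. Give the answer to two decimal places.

Molar mass of (Mg0.61Fe0.39)5Ca2Si8O22(OH)2: 3.05×24.305 + 1.95×55.845 + 2×40.078 + 8×28.085 + 24×15.999 + 2×1.008 = 873.856 g/mol.
Mass of H per formula unit: 2 × 1.008 = 2.016 g.
Weight fraction H = 2.016 / 873.856 = 0.0023.

0.23 mass %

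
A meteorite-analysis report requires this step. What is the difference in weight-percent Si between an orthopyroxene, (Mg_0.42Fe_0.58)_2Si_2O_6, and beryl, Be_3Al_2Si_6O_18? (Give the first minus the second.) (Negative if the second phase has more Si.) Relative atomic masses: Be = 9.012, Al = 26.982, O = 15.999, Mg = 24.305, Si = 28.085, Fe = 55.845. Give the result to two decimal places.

Si in (Mg_0.42Fe_0.58)_2Si_2O_6: molar mass 237.360 g/mol; 2×28.085 = 56.170 g → 23.66 wt%.
Si in Be_3Al_2Si_6O_18: molar mass 537.492 g/mol; 6×28.085 = 168.510 g → 31.35 wt%.
Difference = 23.66 − 31.35 = -7.69 percentage points.

-7.69 percentage points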